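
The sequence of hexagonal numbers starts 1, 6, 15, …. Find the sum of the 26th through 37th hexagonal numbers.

Σ i(2i−1) = 2Σi² − Σi over i = 26..37.
Σi = 703 − 325 = 378 and Σi² = 17575 − 5525 = 12050.
2·12050 − 1·378 = 23722.

23722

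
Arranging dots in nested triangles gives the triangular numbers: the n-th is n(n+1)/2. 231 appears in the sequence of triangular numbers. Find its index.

Set n(n+1)/2 = 231, giving n² + n − 462 = 0.
The discriminant is 1 + 8·231 = 1849, and √1849 = 43.
So n = (-1 + 43) / 2 = 42/2 = 21.
Check: 21·22/2 = 231. ✓

21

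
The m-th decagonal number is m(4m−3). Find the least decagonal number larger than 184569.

Solve n(4n−3) > 184569 for integer n.
The largest n with value ≤ 184569 is 215 (since 184255 ≤ 184569 < 185976), so the first above is n = 216, value 185976.

185976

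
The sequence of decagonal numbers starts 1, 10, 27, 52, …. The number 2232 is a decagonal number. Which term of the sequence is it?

24

Set n(4n−3) = 2232, giving 4n² − 3n − 2232 = 0.
The discriminant is 9 + 16·2232 = 35721, and √35721 = 189.
So n = (3 + 189) / 8 = 192/8 = 24.
Check: 24·(4·24 − 3) = 2232. ✓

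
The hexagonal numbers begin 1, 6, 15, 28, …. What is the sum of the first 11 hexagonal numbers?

946

Σ i(2i−1) = 2Σi² − Σi over i = 1..11.
Σi = 66 and Σi² = 506.
2·506 − 1·66 = 946.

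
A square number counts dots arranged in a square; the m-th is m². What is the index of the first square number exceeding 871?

30

Solve n² > 871 for integer n.
The largest n with value ≤ 871 is 29 (since 841 ≤ 871 < 900), so the first above is n = 30, value 900.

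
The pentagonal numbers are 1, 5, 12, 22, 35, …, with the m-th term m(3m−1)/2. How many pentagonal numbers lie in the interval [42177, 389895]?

The n-th pentagonal number is n(3n−1)/2.
Smallest index with value ≥ 42177: n = 168 (giving 42252).
Largest index with value ≤ 389895: n = 510 (giving 389895).
Indices 168 through 510: 343 terms.

343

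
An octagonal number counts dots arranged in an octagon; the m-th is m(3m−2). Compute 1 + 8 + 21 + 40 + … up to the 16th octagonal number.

4216

Σ i(3i−2) = 3Σi² − 2Σi over i = 1..16.
Σi = 136 and Σi² = 1496.
3·1496 − 2·136 = 4216.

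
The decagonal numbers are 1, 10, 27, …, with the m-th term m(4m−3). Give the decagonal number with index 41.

41·(4·41 − 3) = 41·161 = 6601.

6601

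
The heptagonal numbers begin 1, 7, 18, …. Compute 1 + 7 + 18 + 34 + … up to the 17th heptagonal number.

4233

Σ i(5i−3)/2 = (5Σi² − 3Σi) / 2 over i = 1..17.
Σi = 153 and Σi² = 1785.
(5·1785 − 3·153) / 2 = 8466/2 = 4233.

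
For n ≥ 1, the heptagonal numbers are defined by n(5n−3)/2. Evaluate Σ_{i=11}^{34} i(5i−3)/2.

Σ i(5i−3)/2 = (5Σi² − 3Σi) / 2 over i = 11..34.
Σi = 595 − 55 = 540 and Σi² = 13685 − 385 = 13300.
(5·13300 − 3·540) / 2 = 64880/2 = 32440.

32440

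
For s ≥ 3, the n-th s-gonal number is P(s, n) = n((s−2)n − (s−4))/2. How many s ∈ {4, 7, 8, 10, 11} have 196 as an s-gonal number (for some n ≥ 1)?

s = 4: P(4, 14) = 196. ✓
s = 7: P(7, 9) = 189 and P(7, 10) = 235; 196 is not s-gonal.
s = 8: P(8, 8) = 176 and P(8, 9) = 225; 196 is not s-gonal.
s = 10: P(10, 7) = 175 and P(10, 8) = 232; 196 is not s-gonal.
s = 11: P(11, 7) = 196. ✓
Hits: s ∈ {4, 11} → 2.

2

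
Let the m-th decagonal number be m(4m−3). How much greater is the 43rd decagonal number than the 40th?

43·(4·43 − 3) = 7267 and 40·(4·40 − 3) = 6280.
Difference: 7267 − 6280 = 987.

987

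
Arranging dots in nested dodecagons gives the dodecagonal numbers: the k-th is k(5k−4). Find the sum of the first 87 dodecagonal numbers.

1101188

Σ i(5i−4) = 5Σi² − 4Σi over i = 1..87.
Σi = 3828 and Σi² = 223300.
5·223300 − 4·3828 = 1101188.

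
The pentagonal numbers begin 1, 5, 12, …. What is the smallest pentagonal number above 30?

Solve n(3n−1)/2 > 30 for integer n.
The largest n with value ≤ 30 is 4 (since 22 ≤ 30 < 35), so the first above is n = 5, value 35.

35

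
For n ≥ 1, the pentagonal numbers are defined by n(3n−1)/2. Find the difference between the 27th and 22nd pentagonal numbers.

365

27·(3·27 − 1)/2 = 1080 and 22·(3·22 − 1)/2 = 715.
Difference: 1080 − 715 = 365.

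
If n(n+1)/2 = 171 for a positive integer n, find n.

18

Set n(n+1)/2 = 171, giving n² + n − 342 = 0.
So n = (-1 + 37) / 2 = 36/2 = 18.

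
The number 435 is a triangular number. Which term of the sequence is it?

29

Set n(n+1)/2 = 435, giving n² + n − 870 = 0.
The discriminant is 1 + 8·435 = 3481, and √3481 = 59.
So n = (-1 + 59) / 2 = 58/2 = 29.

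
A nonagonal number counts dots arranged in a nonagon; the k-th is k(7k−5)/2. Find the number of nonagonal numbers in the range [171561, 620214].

The n-th nonagonal number is n(7n−5)/2.
Smallest index with value ≥ 171561: n = 222 (giving 171939).
Largest index with value ≤ 620214: n = 421 (giving 619291).
Indices 222 through 421: 200 terms.

200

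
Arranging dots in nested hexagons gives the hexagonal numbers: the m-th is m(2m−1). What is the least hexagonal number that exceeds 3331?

Solve n(2n−1) > 3331 for integer n.
The largest n with value ≤ 3331 is 41 (since 3321 ≤ 3331 < 3486), so the first above is n = 42, value 3486.

3486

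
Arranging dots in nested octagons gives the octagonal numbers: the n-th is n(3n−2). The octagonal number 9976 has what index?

58

Set n(3n−2) = 9976, giving 3n² − 2n − 9976 = 0.
The discriminant is 4 + 12·9976 = 119716, and √119716 = 346.
So n = (2 + 346) / 6 = 348/6 = 58.
Check: 58·(3·58 − 2) = 9976. ✓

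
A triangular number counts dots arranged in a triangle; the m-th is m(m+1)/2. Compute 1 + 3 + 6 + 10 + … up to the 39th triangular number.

Σ i(i+1)/2 = (Σi² + Σi) / 2 over i = 1..39.
Σi = 780 and Σi² = 20540.
(1·20540 + 1·780) / 2 = 21320/2 = 10660.

10660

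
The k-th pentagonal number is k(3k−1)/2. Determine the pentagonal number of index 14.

287

The 14th pentagonal number is n(3n−1)/2 with n = 14.
14·(3·14 − 1)/2 = 14·41/2 = 287.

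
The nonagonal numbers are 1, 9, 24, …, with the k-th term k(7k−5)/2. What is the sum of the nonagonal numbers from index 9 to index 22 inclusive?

Σ i(7i−5)/2 = (7Σi² − 5Σi) / 2 over i = 9..22.
Σi = 253 − 36 = 217 and Σi² = 3795 − 204 = 3591.
(7·3591 − 5·217) / 2 = 24052/2 = 12026.

12026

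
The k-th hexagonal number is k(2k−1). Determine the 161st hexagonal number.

51681

The 161st hexagonal number is n(2n−1) with n = 161.
161·(2·161 − 1) = 161·321 = 51681.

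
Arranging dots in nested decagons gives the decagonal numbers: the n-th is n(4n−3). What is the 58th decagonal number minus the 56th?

906

58·(4·58 − 3) = 13282 and 56·(4·56 − 3) = 12376.
Difference: 13282 − 12376 = 906.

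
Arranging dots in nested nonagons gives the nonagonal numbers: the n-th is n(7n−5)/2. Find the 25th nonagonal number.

The 25th nonagonal number is n(7n−5)/2 with n = 25.
25·(7·25 − 5)/2 = 25·170/2 = 25·85 = 2125.

2125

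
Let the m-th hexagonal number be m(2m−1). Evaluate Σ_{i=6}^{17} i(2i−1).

3322

Σ i(2i−1) = 2Σi² − Σi over i = 6..17.
Σi = 153 − 15 = 138 and Σi² = 1785 − 55 = 1730.
2·1730 − 1·138 = 3322.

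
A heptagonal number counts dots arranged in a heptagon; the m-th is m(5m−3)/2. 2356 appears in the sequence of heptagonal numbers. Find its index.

Set n(5n−3)/2 = 2356, giving 5n² − 3n − 4712 = 0.
The discriminant is 9 + 40·2356 = 94249, and √94249 = 307.
So n = (3 + 307) / 10 = 310/10 = 31.
Check: 31·(5·31 − 3)/2 = 2356. ✓

31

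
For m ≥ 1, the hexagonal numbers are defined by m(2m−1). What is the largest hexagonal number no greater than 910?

Solve n(2n−1) ≤ 910 for integer n.
n = 21 gives 861 ≤ 910, while n = 22 gives 946 > 910; so the answer is 861.

861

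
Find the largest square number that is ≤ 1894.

Solve n² ≤ 1894 for integer n.
n = 43 gives 1849 ≤ 1894, while n = 44 gives 1936 > 1894; so the answer is 1849.

1849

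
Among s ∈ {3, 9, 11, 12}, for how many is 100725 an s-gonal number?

2

s = 3: P(3, 448) = 100576 and P(3, 449) = 101025; 100725 is not s-gonal.
s = 9: P(9, 170) = 100725. ✓
s = 11: P(11, 150) = 100725. ✓
s = 12: P(12, 142) = 100252 and P(12, 143) = 101673; 100725 is not s-gonal.
Hits: s ∈ {9, 11} → 2.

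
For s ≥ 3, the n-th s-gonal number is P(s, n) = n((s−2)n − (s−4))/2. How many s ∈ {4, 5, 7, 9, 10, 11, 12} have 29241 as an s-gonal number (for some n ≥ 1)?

s = 4: P(4, 171) = 29241. ✓
s = 5: P(5, 139) = 28912 and P(5, 140) = 29330; 29241 is not s-gonal.
s = 7: P(7, 108) = 28998 and P(7, 109) = 29539; 29241 is not s-gonal.
s = 9: P(9, 91) = 28756 and P(9, 92) = 29394; 29241 is not s-gonal.
s = 10: P(10, 85) = 28645 and P(10, 86) = 29326; 29241 is not s-gonal.
s = 11: P(11, 81) = 29241. ✓
s = 12: P(12, 76) = 28576 and P(12, 77) = 29337; 29241 is not s-gonal.
Hits: s ∈ {4, 11} → 2.

2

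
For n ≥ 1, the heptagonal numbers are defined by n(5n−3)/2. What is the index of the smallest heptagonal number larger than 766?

18

Solve n(5n−3)/2 > 766 for integer n.
The largest n with value ≤ 766 is 17 (since 697 ≤ 766 < 783), so the first above is n = 18, value 783.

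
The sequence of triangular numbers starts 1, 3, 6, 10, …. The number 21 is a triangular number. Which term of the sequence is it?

6

Set n(n+1)/2 = 21, giving n² + n − 42 = 0.
The discriminant is 1 + 8·21 = 169, and √169 = 13.
So n = (-1 + 13) / 2 = 12/2 = 6.
Check: 6·7/2 = 21. ✓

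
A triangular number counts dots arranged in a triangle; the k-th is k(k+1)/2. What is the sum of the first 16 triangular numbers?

816

Σ i(i+1)/2 = (Σi² + Σi) / 2 over i = 1..16.
Σi = 136 and Σi² = 1496.
(1·1496 + 1·136) / 2 = 1632/2 = 816.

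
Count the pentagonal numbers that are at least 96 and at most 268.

The n-th pentagonal number is n(3n−1)/2.
Smallest index with value ≥ 96: n = 9 (giving 117).
Largest index with value ≤ 268: n = 13 (giving 247).
Indices 9 through 13: 5 terms.

5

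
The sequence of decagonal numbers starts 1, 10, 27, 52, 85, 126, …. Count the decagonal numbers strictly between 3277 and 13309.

29

The n-th decagonal number is n(4n−3).
Smallest index with value > 3277: n = 30 (giving 3510).
Largest index with value < 13309: n = 58 (giving 13282).
Indices 30 through 58: 29 terms.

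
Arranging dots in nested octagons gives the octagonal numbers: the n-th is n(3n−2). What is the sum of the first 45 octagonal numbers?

Σ i(3i−2) = 3Σi² − 2Σi over i = 1..45.
Σi = 1035 and Σi² = 31395.
3·31395 − 2·1035 = 92115.

92115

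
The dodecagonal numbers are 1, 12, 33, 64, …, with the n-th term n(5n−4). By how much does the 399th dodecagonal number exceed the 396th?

11913

399·(5·399 − 4) = 794409 and 396·(5·396 − 4) = 782496.
Difference: 794409 − 782496 = 11913.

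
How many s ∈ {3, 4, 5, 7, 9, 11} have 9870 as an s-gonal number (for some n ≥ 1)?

s = 3: P(3, 140) = 9870. ✓
s = 4: P(4, 99) = 9801 and P(4, 100) = 10000; 9870 is not s-gonal.
s = 5: P(5, 81) = 9801 and P(5, 82) = 10045; 9870 is not s-gonal.
s = 7: P(7, 63) = 9828 and P(7, 64) = 10144; 9870 is not s-gonal.
s = 9: P(9, 53) = 9699 and P(9, 54) = 10071; 9870 is not s-gonal.
s = 11: P(11, 47) = 9776 and P(11, 48) = 10200; 9870 is not s-gonal.
Hits: s ∈ {3} → 1.

1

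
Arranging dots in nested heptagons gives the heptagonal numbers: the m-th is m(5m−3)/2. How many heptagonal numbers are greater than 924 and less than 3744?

19

The n-th heptagonal number is n(5n−3)/2.
Smallest index with value > 924: n = 20 (giving 970).
Largest index with value < 3744: n = 38 (giving 3553).
Indices 20 through 38: 19 terms.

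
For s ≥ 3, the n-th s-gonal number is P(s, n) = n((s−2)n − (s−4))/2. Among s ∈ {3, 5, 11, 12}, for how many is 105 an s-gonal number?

2

s = 3: P(3, 14) = 105. ✓
s = 5: P(5, 8) = 92 and P(5, 9) = 117; 105 is not s-gonal.
s = 11: P(11, 5) = 95 and P(11, 6) = 141; 105 is not s-gonal.
s = 12: P(12, 5) = 105. ✓
Hits: s ∈ {3, 12} → 2.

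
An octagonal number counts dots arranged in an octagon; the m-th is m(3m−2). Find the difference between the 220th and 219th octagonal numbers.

1315

Consecutive octagonal numbers differ by 6n − 5: here 6·220 − 5 = 1315.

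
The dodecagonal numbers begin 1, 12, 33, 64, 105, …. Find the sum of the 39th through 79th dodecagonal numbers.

Σ i(5i−4) = 5Σi² − 4Σi over i = 39..79.
Σi = 3160 − 741 = 2419 and Σi² = 167480 − 19019 = 148461.
5·148461 − 4·2419 = 732629.

732629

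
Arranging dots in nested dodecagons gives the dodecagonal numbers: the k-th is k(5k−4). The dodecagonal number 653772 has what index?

Set n(5n−4) = 653772, giving 5n² − 4n − 653772 = 0.
So n = (4 + 3616) / 10 = 3620/10 = 362.
Check: 362·(5·362 − 4) = 653772. ✓

362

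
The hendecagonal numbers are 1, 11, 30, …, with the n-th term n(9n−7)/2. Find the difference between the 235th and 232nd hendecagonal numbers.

235·(9·235 − 7)/2 = 247690 and 232·(9·232 − 7)/2 = 241396.
Difference: 247690 − 241396 = 6294.

6294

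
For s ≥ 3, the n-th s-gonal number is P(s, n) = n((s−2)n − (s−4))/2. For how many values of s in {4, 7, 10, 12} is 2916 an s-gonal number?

1

s = 4: P(4, 54) = 2916. ✓
s = 7: P(7, 34) = 2839 and P(7, 35) = 3010; 2916 is not s-gonal.
s = 10: P(10, 27) = 2835 and P(10, 28) = 3052; 2916 is not s-gonal.
s = 12: P(12, 24) = 2784 and P(12, 25) = 3025; 2916 is not s-gonal.
Hits: s ∈ {4} → 1.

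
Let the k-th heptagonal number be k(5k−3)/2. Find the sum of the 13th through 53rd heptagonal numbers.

Σ i(5i−3)/2 = (5Σi² − 3Σi) / 2 over i = 13..53.
Σi = 1431 − 78 = 1353 and Σi² = 51039 − 650 = 50389.
(5·50389 − 3·1353) / 2 = 247886/2 = 123943.

123943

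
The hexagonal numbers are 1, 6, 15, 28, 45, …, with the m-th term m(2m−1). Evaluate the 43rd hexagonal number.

3655

The 43rd hexagonal number is n(2n−1) with n = 43.
43·(2·43 − 1) = 43·85 = 3655.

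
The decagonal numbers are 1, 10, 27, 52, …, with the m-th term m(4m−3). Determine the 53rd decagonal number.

11077

53·(4·53 − 3) = 53·209 = 11077.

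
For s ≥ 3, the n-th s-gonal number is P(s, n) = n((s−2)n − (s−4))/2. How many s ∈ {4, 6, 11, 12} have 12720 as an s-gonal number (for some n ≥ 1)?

s = 4: P(4, 112) = 12544 and P(4, 113) = 12769; 12720 is not s-gonal.
s = 6: P(6, 80) = 12720. ✓
s = 11: P(11, 53) = 12455 and P(11, 54) = 12933; 12720 is not s-gonal.
s = 12: P(12, 50) = 12300 and P(12, 51) = 12801; 12720 is not s-gonal.
Hits: s ∈ {6} → 1.

1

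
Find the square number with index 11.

The 11th square number is n² with n = 11.
11² = 121.

121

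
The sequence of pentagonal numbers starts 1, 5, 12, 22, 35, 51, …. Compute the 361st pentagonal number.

The 361st pentagonal number is n(3n−1)/2 with n = 361.
361·(3·361 − 1)/2 = 361·1082/2 = 361·541 = 195301.

195301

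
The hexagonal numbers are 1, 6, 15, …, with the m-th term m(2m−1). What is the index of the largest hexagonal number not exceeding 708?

Solve n(2n−1) ≤ 708 for integer n.
n = 19 gives 703 ≤ 708, while n = 20 gives 780 > 708; so the answer is index 19.

19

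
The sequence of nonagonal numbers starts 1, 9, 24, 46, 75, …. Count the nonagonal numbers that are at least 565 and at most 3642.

19

The n-th nonagonal number is n(7n−5)/2.
Smallest index with value ≥ 565: n = 14 (giving 651).
Largest index with value ≤ 3642: n = 32 (giving 3504).
Indices 14 through 32: 19 terms.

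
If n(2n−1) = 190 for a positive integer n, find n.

Set n(2n−1) = 190, giving 2n² − n − 190 = 0.
The discriminant is 1 + 8·190 = 1521, and √1521 = 39.
So n = (1 + 39) / 4 = 40/4 = 10.

10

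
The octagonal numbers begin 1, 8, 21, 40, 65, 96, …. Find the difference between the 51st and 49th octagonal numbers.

596

51·(3·51 − 2) = 7701 and 49·(3·49 − 2) = 7105.
Difference: 7701 − 7105 = 596.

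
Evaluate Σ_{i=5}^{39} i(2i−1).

40250

Σ i(2i−1) = 2Σi² − Σi over i = 5..39.
Σi = 780 − 10 = 770 and Σi² = 20540 − 30 = 20510.
2·20510 − 1·770 = 40250.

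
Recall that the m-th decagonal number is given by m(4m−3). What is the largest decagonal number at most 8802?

Solve n(4n−3) ≤ 8802 for integer n.
n = 47 gives 8695 ≤ 8802, while n = 48 gives 9072 > 8802; so the answer is 8695.

8695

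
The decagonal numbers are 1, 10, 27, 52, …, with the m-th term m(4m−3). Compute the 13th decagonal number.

The 13th decagonal number is n(4n−3) with n = 13.
13·(4·13 − 3) = 13·49 = 637.

637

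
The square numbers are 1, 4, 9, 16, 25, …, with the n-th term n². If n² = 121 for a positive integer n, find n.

We need n² = 121, so n = √121 = 11.

11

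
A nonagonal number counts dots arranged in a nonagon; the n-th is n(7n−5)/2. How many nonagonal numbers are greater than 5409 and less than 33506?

59

The n-th nonagonal number is n(7n−5)/2.
Smallest index with value > 5409: n = 40 (giving 5500).
Largest index with value < 33506: n = 98 (giving 33369).
Indices 40 through 98: 59 terms.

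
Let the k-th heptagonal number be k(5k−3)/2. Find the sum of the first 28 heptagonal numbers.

Σ i(5i−3)/2 = (5Σi² − 3Σi) / 2 over i = 1..28.
Σi = 406 and Σi² = 7714.
(5·7714 − 3·406) / 2 = 37352/2 = 18676.

18676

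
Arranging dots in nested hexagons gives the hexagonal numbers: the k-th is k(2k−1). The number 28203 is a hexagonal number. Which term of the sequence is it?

119

Set n(2n−1) = 28203, giving 2n² − n − 28203 = 0.
The discriminant is 1 + 8·28203 = 225625, and √225625 = 475.
So n = (1 + 475) / 4 = 476/4 = 119.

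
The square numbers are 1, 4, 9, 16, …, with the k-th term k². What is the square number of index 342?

116964

The 342nd square number is n² with n = 342.
342² = 116964.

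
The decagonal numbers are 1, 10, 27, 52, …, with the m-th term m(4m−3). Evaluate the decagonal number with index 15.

855

The 15th decagonal number is n(4n−3) with n = 15.
15·(4·15 − 3) = 15·57 = 855.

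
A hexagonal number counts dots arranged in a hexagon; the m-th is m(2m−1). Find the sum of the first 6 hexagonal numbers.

161

Σ i(2i−1) = 2Σi² − Σi over i = 1..6.
Σi = 21 and Σi² = 91.
2·91 − 1·21 = 161.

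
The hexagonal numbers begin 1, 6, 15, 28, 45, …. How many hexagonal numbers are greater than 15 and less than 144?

5

The n-th hexagonal number is n(2n−1).
Smallest index with value > 15: n = 4 (giving 28).
Largest index with value < 144: n = 8 (giving 120).
Indices 4 through 8: 5 terms.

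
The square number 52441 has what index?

We need n² = 52441, so n = √52441 = 229.

229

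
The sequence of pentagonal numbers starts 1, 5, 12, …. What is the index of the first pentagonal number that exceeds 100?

Solve n(3n−1)/2 > 100 for integer n.
The largest n with value ≤ 100 is 8 (since 92 ≤ 100 < 117), so the first above is n = 9, value 117.

9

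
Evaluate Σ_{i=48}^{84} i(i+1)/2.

Σ i(i+1)/2 = (Σi² + Σi) / 2 over i = 48..84.
Σi = 3570 − 1128 = 2442 and Σi² = 201110 − 35720 = 165390.
(1·165390 + 1·2442) / 2 = 167832/2 = 83916.

83916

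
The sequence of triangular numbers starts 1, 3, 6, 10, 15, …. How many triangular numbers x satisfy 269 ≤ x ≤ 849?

The n-th triangular number is n(n+1)/2.
Smallest index with value ≥ 269: n = 23 (giving 276).
Largest index with value ≤ 849: n = 40 (giving 820).
Indices 23 through 40: 18 terms.

18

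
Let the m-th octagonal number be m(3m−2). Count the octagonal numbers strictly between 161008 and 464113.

The n-th octagonal number is n(3n−2).
Smallest index with value > 161008: n = 233 (giving 162401).
Largest index with value < 464113: n = 393 (giving 462561).
Indices 233 through 393: 161 terms.

161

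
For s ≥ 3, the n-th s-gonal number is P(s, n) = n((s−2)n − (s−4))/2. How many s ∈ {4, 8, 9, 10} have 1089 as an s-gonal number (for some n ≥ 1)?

2

s = 4: P(4, 33) = 1089. ✓
s = 8: P(8, 19) = 1045 and P(8, 20) = 1160; 1089 is not s-gonal.
s = 9: P(9, 18) = 1089. ✓
s = 10: P(10, 16) = 976 and P(10, 17) = 1105; 1089 is not s-gonal.
Hits: s ∈ {4, 9} → 2.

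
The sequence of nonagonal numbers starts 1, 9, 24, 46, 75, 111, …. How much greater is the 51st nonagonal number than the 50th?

351

Consecutive nonagonal numbers differ by 7n − 6: here 7·51 − 6 = 351.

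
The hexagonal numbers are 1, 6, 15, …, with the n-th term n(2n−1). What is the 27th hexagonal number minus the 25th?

27·(2·27 − 1) = 1431 and 25·(2·25 − 1) = 1225.
Difference: 1431 − 1225 = 206.

206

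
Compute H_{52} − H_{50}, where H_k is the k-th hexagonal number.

52·(2·52 − 1) = 5356 and 50·(2·50 − 1) = 4950.
Difference: 5356 − 4950 = 406.

406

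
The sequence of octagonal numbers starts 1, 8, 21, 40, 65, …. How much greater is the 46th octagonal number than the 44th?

536

46·(3·46 − 2) = 6256 and 44·(3·44 − 2) = 5720.
Difference: 6256 − 5720 = 536.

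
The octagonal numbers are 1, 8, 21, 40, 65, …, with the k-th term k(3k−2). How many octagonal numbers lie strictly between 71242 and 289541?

The n-th octagonal number is n(3n−2).
Smallest index with value > 71242: n = 155 (giving 71765).
Largest index with value < 289541: n = 310 (giving 287680).
Indices 155 through 310: 156 terms.

156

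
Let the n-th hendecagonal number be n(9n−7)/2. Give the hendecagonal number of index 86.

32981

The 86th hendecagonal number is n(9n−7)/2 with n = 86.
86·(9·86 − 7)/2 = 86·767/2 = 32981.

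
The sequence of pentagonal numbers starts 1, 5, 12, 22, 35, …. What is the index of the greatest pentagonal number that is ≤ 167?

Solve n(3n−1)/2 ≤ 167 for integer n.
n = 10 gives 145 ≤ 167, while n = 11 gives 176 > 167; so the answer is index 10.

10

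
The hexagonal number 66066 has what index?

Set n(2n−1) = 66066, giving 2n² − n − 66066 = 0.
The discriminant is 1 + 8·66066 = 528529, and √528529 = 727.
So n = (1 + 727) / 4 = 728/4 = 182.
Check: 182·(2·182 − 1) = 66066. ✓

182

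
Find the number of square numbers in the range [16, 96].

The n-th square number is n².
Smallest index with value ≥ 16: n = 4 (giving 16).
Largest index with value ≤ 96: n = 9 (giving 81).
Indices 4 through 9: 6 terms.

6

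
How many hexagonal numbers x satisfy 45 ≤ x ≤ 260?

7

The n-th hexagonal number is n(2n−1).
Smallest index with value ≥ 45: n = 5 (giving 45).
Largest index with value ≤ 260: n = 11 (giving 231).
Indices 5 through 11: 7 terms.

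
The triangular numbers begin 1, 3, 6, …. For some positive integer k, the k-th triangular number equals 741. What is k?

Set n(n+1)/2 = 741, giving n² + n − 1482 = 0.
So n = (-1 + 77) / 2 = 76/2 = 38.
Check: 38·39/2 = 741. ✓

38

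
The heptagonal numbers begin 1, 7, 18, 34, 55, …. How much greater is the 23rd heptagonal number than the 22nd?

111

Consecutive heptagonal numbers differ by 5n − 4: here 5·23 − 4 = 111.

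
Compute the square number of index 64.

The 64th square number is n² with n = 64.
64² = 4096.

4096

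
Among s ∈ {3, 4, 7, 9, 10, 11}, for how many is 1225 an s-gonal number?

s = 3: P(3, 49) = 1225. ✓
s = 4: P(4, 35) = 1225. ✓
s = 7: P(7, 22) = 1177 and P(7, 23) = 1288; 1225 is not s-gonal.
s = 9: P(9, 19) = 1216 and P(9, 20) = 1350; 1225 is not s-gonal.
s = 10: P(10, 17) = 1105 and P(10, 18) = 1242; 1225 is not s-gonal.
s = 11: P(11, 16) = 1096 and P(11, 17) = 1241; 1225 is not s-gonal.
Hits: s ∈ {3, 4} → 2.

2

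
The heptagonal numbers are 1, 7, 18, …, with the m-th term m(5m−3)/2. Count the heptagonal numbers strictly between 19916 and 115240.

125

The n-th heptagonal number is n(5n−3)/2.
Smallest index with value > 19916: n = 90 (giving 20115).
Largest index with value < 115240: n = 214 (giving 114169).
Indices 90 through 214: 125 terms.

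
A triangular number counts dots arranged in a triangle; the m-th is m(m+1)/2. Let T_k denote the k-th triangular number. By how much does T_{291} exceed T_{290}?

Consecutive triangular numbers differ by n: T_{291} − T_{290} = 291.

291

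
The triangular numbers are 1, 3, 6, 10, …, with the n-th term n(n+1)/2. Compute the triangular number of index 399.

79800

The 399th triangular number is n(n+1)/2 with n = 399.
399·400/2 = 159600/2 = 79800.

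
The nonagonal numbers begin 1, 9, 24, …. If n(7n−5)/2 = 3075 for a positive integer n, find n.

Set n(7n−5)/2 = 3075, giving 7n² − 5n − 6150 = 0.
The discriminant is 25 + 56·3075 = 172225, and √172225 = 415.
So n = (5 + 415) / 14 = 420/14 = 30.
Check: 30·(7·30 − 5)/2 = 3075. ✓

30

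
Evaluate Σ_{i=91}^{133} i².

Σ_{i=91}^{133} i² = 793079 − 247065 = 546014.

546014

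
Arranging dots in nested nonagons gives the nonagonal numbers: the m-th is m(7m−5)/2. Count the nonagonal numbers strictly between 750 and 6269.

The n-th nonagonal number is n(7n−5)/2.
Smallest index with value > 750: n = 16 (giving 856).
Largest index with value < 6269: n = 42 (giving 6069).
Indices 16 through 42: 27 terms.

27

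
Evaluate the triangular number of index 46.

46·47/2 = 2162/2 = 1081.

1081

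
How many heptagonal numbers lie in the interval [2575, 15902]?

48

The n-th heptagonal number is n(5n−3)/2.
Smallest index with value ≥ 2575: n = 33 (giving 2673).
Largest index with value ≤ 15902: n = 80 (giving 15880).
Indices 33 through 80: 48 terms.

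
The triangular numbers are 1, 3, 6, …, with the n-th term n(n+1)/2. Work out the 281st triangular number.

The 281st triangular number is n(n+1)/2 with n = 281.
281·282/2 = 79242/2 = 39621.

39621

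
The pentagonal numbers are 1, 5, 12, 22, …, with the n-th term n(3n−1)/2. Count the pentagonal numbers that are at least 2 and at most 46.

The n-th pentagonal number is n(3n−1)/2.
Smallest index with value ≥ 2: n = 2 (giving 5).
Largest index with value ≤ 46: n = 5 (giving 35).
Indices 2 through 5: 4 terms.

4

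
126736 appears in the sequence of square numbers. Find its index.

We need n² = 126736, so n = √126736 = 356.

356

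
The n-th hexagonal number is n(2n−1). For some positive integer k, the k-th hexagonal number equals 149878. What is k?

Set n(2n−1) = 149878, giving 2n² − n − 149878 = 0.
So n = (1 + 1095) / 4 = 1096/4 = 274.
Check: 274·(2·274 − 1) = 149878. ✓

274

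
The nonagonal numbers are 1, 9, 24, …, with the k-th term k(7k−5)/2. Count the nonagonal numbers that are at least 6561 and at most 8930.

7

The n-th nonagonal number is n(7n−5)/2.
Smallest index with value ≥ 6561: n = 44 (giving 6666).
Largest index with value ≤ 8930: n = 50 (giving 8625).
Indices 44 through 50: 7 terms.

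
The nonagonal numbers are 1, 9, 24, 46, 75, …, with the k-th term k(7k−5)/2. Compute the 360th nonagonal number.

452700

360·(7·360 − 5)/2 = 360·2515/2 = 452700.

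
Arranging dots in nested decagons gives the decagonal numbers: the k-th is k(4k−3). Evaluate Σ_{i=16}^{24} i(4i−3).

14100

Σ i(4i−3) = 4Σi² − 3Σi over i = 16..24.
Σi = 300 − 120 = 180 and Σi² = 4900 − 1240 = 3660.
4·3660 − 3·180 = 14100.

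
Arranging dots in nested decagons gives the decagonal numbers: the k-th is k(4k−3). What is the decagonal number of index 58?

13282

The 58th decagonal number is n(4n−3) with n = 58.
58·(4·58 − 3) = 58·229 = 13282.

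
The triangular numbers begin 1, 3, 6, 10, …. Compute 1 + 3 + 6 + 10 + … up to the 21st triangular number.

Σ i(i+1)/2 = (Σi² + Σi) / 2 over i = 1..21.
Σi = 231 and Σi² = 3311.
(1·3311 + 1·231) / 2 = 3542/2 = 1771.

1771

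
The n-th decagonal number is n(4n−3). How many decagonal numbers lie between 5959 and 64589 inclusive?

89

The n-th decagonal number is n(4n−3).
Smallest index with value ≥ 5959: n = 39 (giving 5967).
Largest index with value ≤ 64589: n = 127 (giving 64135).
Indices 39 through 127: 89 terms.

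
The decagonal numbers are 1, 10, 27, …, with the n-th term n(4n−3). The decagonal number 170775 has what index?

Set n(4n−3) = 170775, giving 4n² − 3n − 170775 = 0.
The discriminant is 9 + 16·170775 = 2732409, and √2732409 = 1653.
So n = (3 + 1653) / 8 = 1656/8 = 207.

207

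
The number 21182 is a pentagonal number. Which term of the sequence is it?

119

Set n(3n−1)/2 = 21182, giving 3n² − n − 42364 = 0.
The discriminant is 1 + 24·21182 = 508369, and √508369 = 713.
So n = (1 + 713) / 6 = 714/6 = 119.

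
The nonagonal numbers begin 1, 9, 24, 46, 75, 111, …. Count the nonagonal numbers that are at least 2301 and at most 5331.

The n-th nonagonal number is n(7n−5)/2.
Smallest index with value ≥ 2301: n = 26 (giving 2301).
Largest index with value ≤ 5331: n = 39 (giving 5226).
Indices 26 through 39: 14 terms.

14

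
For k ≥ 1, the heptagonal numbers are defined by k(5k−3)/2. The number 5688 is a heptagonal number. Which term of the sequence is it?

Set n(5n−3)/2 = 5688, giving 5n² − 3n − 11376 = 0.
The discriminant is 9 + 40·5688 = 227529, and √227529 = 477.
So n = (3 + 477) / 10 = 480/10 = 48.

48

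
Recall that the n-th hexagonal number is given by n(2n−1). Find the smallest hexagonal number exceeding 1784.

1891

Solve n(2n−1) > 1784 for integer n.
The largest n with value ≤ 1784 is 30 (since 1770 ≤ 1784 < 1891), so the first above is n = 31, value 1891.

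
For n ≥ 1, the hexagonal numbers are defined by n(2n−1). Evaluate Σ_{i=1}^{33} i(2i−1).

24497

Σ i(2i−1) = 2Σi² − Σi over i = 1..33.
Σi = 561 and Σi² = 12529.
2·12529 − 1·561 = 24497.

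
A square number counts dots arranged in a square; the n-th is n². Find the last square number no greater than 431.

Solve n² ≤ 431 for integer n.
n = 20 gives 400 ≤ 431, while n = 21 gives 441 > 431; so the answer is 400.

400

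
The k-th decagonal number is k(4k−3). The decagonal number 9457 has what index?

49

Set n(4n−3) = 9457, giving 4n² − 3n − 9457 = 0.
The discriminant is 9 + 16·9457 = 151321, and √151321 = 389.
So n = (3 + 389) / 8 = 392/8 = 49.
Check: 49·(4·49 − 3) = 9457. ✓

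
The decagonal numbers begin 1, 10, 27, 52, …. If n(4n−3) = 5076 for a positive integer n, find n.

36

Set n(4n−3) = 5076, giving 4n² − 3n − 5076 = 0.
The discriminant is 9 + 16·5076 = 81225, and √81225 = 285.
So n = (3 + 285) / 8 = 288/8 = 36.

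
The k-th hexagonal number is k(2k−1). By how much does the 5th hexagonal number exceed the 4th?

17

Consecutive hexagonal numbers differ by 4n − 3: here 4·5 − 3 = 17.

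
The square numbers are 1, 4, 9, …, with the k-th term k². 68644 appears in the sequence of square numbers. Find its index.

We need n² = 68644, so n = √68644 = 262.

262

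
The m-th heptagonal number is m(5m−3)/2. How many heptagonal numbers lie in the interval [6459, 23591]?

The n-th heptagonal number is n(5n−3)/2.
Smallest index with value ≥ 6459: n = 52 (giving 6682).
Largest index with value ≤ 23591: n = 97 (giving 23377).
Indices 52 through 97: 46 terms.

46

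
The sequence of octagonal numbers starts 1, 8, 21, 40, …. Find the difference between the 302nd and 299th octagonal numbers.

302·(3·302 − 2) = 273008 and 299·(3·299 − 2) = 267605.
Difference: 273008 − 267605 = 5403.

5403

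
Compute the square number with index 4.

16

The 4th square number is n² with n = 4.
4² = 16.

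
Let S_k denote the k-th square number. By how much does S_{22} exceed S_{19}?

22² = 484 and 19² = 361.
Difference: 484 − 361 = 123.

123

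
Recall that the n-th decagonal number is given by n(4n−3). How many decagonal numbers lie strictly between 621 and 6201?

27

The n-th decagonal number is n(4n−3).
Smallest index with value > 621: n = 13 (giving 637).
Largest index with value < 6201: n = 39 (giving 5967).
Indices 13 through 39: 27 terms.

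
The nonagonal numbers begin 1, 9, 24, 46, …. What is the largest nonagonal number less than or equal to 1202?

Solve n(7n−5)/2 ≤ 1202 for integer n.
n = 18 gives 1089 ≤ 1202, while n = 19 gives 1216 > 1202; so the answer is 1089.

1089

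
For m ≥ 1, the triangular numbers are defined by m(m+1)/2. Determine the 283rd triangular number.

40186

The 283rd triangular number is n(n+1)/2 with n = 283.
283·284/2 = 80372/2 = 40186.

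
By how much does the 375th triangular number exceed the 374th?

Consecutive triangular numbers differ by n: T_{375} − T_{374} = 375.

375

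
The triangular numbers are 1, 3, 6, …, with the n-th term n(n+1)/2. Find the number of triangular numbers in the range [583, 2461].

36

The n-th triangular number is n(n+1)/2.
Smallest index with value ≥ 583: n = 34 (giving 595).
Largest index with value ≤ 2461: n = 69 (giving 2415).
Indices 34 through 69: 36 terms.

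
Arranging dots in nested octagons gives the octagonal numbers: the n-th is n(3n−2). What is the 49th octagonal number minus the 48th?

289

Consecutive octagonal numbers differ by 6n − 5: here 6·49 − 5 = 289.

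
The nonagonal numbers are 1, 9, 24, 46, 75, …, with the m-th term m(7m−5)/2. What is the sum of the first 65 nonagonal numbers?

Σ i(7i−5)/2 = (7Σi² − 5Σi) / 2 over i = 1..65.
Σi = 2145 and Σi² = 93665.
(7·93665 − 5·2145) / 2 = 644930/2 = 322465.

322465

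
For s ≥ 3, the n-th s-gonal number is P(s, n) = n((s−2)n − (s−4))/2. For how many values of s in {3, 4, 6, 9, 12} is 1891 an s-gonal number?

2

s = 3: P(3, 61) = 1891. ✓
s = 4: P(4, 43) = 1849 and P(4, 44) = 1936; 1891 is not s-gonal.
s = 6: P(6, 31) = 1891. ✓
s = 9: P(9, 23) = 1794 and P(9, 24) = 1956; 1891 is not s-gonal.
s = 12: P(12, 19) = 1729 and P(12, 20) = 1920; 1891 is not s-gonal.
Hits: s ∈ {3, 6} → 2.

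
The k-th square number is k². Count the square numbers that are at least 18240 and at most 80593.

148

The n-th square number is n².
Smallest index with value ≥ 18240: n = 136 (giving 18496).
Largest index with value ≤ 80593: n = 283 (giving 80089).
Indices 136 through 283: 148 terms.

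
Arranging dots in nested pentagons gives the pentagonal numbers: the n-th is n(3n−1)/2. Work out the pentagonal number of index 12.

210

The 12th pentagonal number is n(3n−1)/2 with n = 12.
12·(3·12 − 1)/2 = 12·35/2 = 210.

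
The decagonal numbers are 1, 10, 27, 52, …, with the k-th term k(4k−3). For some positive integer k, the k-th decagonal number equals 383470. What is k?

Set n(4n−3) = 383470, giving 4n² − 3n − 383470 = 0.
The discriminant is 9 + 16·383470 = 6135529, and √6135529 = 2477.
So n = (3 + 2477) / 8 = 2480/8 = 310.

310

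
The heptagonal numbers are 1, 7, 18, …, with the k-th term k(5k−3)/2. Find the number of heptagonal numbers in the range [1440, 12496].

47

The n-th heptagonal number is n(5n−3)/2.
Smallest index with value ≥ 1440: n = 25 (giving 1525).
Largest index with value ≤ 12496: n = 71 (giving 12496).
Indices 25 through 71: 47 terms.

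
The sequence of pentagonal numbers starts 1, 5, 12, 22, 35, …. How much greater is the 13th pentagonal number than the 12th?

Consecutive pentagonal numbers differ by 3n − 2: here 3·13 − 2 = 37.

37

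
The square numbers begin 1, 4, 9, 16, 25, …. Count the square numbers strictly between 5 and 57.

The n-th square number is n².
Smallest index with value > 5: n = 3 (giving 9).
Largest index with value < 57: n = 7 (giving 49).
Indices 3 through 7: 5 terms.

5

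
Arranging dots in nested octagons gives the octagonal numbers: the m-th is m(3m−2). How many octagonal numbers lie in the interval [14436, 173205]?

171

The n-th octagonal number is n(3n−2).
Smallest index with value ≥ 14436: n = 70 (giving 14560).
Largest index with value ≤ 173205: n = 240 (giving 172320).
Indices 70 through 240: 171 terms.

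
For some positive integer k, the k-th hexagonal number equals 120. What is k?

8

Set n(2n−1) = 120, giving 2n² − n − 120 = 0.
The discriminant is 1 + 8·120 = 961, and √961 = 31.
So n = (1 + 31) / 4 = 32/4 = 8.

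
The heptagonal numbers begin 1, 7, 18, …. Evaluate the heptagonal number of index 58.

58·(5·58 − 3)/2 = 58·287/2 = 8323.

8323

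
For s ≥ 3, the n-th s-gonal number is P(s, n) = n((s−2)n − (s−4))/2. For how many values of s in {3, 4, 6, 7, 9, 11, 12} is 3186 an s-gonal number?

s = 3: P(3, 79) = 3160 and P(3, 80) = 3240; 3186 is not s-gonal.
s = 4: P(4, 56) = 3136 and P(4, 57) = 3249; 3186 is not s-gonal.
s = 6: P(6, 40) = 3160 and P(6, 41) = 3321; 3186 is not s-gonal.
s = 7: P(7, 36) = 3186. ✓
s = 9: P(9, 30) = 3075 and P(9, 31) = 3286; 3186 is not s-gonal.
s = 11: P(11, 27) = 3186. ✓
s = 12: P(12, 25) = 3025 and P(12, 26) = 3276; 3186 is not s-gonal.
Hits: s ∈ {7, 11} → 2.

2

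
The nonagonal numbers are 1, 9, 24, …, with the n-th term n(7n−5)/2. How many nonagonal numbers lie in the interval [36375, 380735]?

228

The n-th nonagonal number is n(7n−5)/2.
Smallest index with value ≥ 36375: n = 103 (giving 36874).
Largest index with value ≤ 380735: n = 330 (giving 380325).
Indices 103 through 330: 228 terms.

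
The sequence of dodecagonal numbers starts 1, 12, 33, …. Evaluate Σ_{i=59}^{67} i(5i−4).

Σ i(5i−4) = 5Σi² − 4Σi over i = 59..67.
Σi = 2278 − 1711 = 567 and Σi² = 102510 − 66729 = 35781.
5·35781 − 4·567 = 176637.

176637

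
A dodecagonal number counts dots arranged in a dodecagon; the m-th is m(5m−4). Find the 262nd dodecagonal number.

The 262nd dodecagonal number is n(5n−4) with n = 262.
262·(5·262 − 4) = 262·1306 = 342172.

342172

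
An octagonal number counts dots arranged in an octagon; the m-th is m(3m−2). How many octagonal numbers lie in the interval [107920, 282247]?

118

The n-th octagonal number is n(3n−2).
Smallest index with value ≥ 107920: n = 190 (giving 107920).
Largest index with value ≤ 282247: n = 307 (giving 282133).
Indices 190 through 307: 118 terms.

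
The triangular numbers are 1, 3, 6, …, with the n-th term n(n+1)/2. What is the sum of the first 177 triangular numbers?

939929

Σ i(i+1)/2 = (Σi² + Σi) / 2 over i = 1..177.
Σi = 15753 and Σi² = 1864105.
(1·1864105 + 1·15753) / 2 = 1879858/2 = 939929.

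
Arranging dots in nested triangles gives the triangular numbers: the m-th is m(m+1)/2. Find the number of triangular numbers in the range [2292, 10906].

The n-th triangular number is n(n+1)/2.
Smallest index with value ≥ 2292: n = 68 (giving 2346).
Largest index with value ≤ 10906: n = 147 (giving 10878).
Indices 68 through 147: 80 terms.

80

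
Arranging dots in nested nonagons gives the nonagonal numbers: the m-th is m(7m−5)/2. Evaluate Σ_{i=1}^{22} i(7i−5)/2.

12650

Σ i(7i−5)/2 = (7Σi² − 5Σi) / 2 over i = 1..22.
Σi = 253 and Σi² = 3795.
(7·3795 − 5·253) / 2 = 25300/2 = 12650.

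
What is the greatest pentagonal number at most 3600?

3577

Solve n(3n−1)/2 ≤ 3600 for integer n.
n = 49 gives 3577 ≤ 3600, while n = 50 gives 3725 > 3600; so the answer is 3577.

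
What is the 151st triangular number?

The 151st triangular number is n(n+1)/2 with n = 151.
151·152/2 = 22952/2 = 11476.

11476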